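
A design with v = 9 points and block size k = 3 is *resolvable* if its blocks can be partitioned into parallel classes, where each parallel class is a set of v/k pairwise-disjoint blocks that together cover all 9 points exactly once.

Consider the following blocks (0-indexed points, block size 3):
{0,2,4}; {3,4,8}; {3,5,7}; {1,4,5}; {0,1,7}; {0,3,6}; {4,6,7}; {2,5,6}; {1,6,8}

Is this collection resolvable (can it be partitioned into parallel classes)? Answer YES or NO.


v = 9, block size k = 3, number of blocks = 9.
For resolvability, blocks must partition into parallel classes of size v/k = 3.
Total blocks must therefore be a multiple of 3: 9 = 3·3 + 0 ⇒ divisible ✓.
Consider block {1,4,5}. The only other block(s) in the collection disjoint from it are {0,3,6} — just 1 block(s). Any parallel class containing {1,4,5} would need 2 other blocks each disjoint from it, so no parallel class of size 3 can contain {1,4,5}.
Since every block must belong to some parallel class in a resolution, the collection cannot be partitioned into parallel classes.
Resolvable? NO.

NO


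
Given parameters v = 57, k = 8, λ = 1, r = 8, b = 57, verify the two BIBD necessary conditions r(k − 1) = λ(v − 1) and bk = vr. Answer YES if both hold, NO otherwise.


Condition (i): r(k − 1) = 8·7 = 56; λ(v − 1) = 1·56 = 56. Match? YES.
Condition (ii): bk = 57·8 = 456; vr = 57·8 = 456. Match? YES.
Both conditions hold? YES.

YES


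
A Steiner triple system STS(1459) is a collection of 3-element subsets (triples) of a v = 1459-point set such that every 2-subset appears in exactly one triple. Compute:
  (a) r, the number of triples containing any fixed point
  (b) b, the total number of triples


An STS(v) is a 2-(v, 3, 1) BIBD: block size k = 3, λ = 1.
Replication: r(k − 1) = λ(v − 1) ⇒ r·2 = 1459 − 1 = 1458 ⇒ r = 729.
Block count: bk = vr ⇒ b·3 = 1459·729 = 1063611 ⇒ b = 354537.
(Check via b = v(v − 1)/6 = 1459·1458/6 = 2127222/6 = 354537.)

r = 729, b = 354537.


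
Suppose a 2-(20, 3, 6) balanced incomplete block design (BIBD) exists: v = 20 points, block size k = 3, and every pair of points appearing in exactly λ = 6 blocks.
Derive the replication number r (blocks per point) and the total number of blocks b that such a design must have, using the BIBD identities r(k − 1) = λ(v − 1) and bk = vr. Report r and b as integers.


Any 2-(v, k, λ) BIBD satisfies two necessary conditions:
  (i)  Each point sits in r blocks, and counting incidences through any fixed point gives r(k − 1) = λ(v − 1), so r = λ(v − 1)/(k − 1).
  (ii) Total incidences bk = vr, so b = vr/k.
Step 1: r = λ(v − 1)/(k − 1) = 6·(20 − 1)/(3 − 1) = 6·19/2 = 114/2 = 57.
Step 2: b = vr/k = 20·57/3 = 1140/3 = 380.
Check integrality: r = 57 ∈ Z ✓, b = 380 ∈ Z ✓.
(These identities are necessary conditions: they determine r and b for any design with these parameters, but do not by themselves prove that one exists.)

r = 57, b = 380.


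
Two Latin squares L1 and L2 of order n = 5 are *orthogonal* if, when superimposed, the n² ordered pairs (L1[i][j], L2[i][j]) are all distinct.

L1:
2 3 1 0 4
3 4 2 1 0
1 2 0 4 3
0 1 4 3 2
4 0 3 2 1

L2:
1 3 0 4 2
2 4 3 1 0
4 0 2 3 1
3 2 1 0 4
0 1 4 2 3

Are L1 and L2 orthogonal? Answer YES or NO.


Form the n² = 25 superimposed pairs (L1[i][j], L2[i][j]), row by row (rows and columns indexed from 0):
row 0: (2,1) (3,3) (1,0) (0,4) (4,2)
row 1: (3,2) (4,4) (2,3) (1,1) (0,0)
row 2: (1,4) (2,0) (0,2) (4,3) (3,1)
row 3: (0,3) (1,2) (4,1) (3,0) (2,4)
row 4: (4,0) (0,1) (3,4) (2,2) (1,3)
Orthogonality requires all 25 pairs distinct.
Check by first coordinate: for each symbol s of L1, list the L2 entries in the n cells where L1 = s; they must all differ.
  L1 = 0: L2 entries (in reading order) 4, 0, 2, 3, 1 — all 5 distinct ✓
  L1 = 1: L2 entries (in reading order) 0, 1, 4, 2, 3 — all 5 distinct ✓
  L1 = 2: L2 entries (in reading order) 1, 3, 0, 4, 2 — all 5 distinct ✓
  L1 = 3: L2 entries (in reading order) 3, 2, 1, 0, 4 — all 5 distinct ✓
  L1 = 4: L2 entries (in reading order) 2, 4, 3, 1, 0 — all 5 distinct ✓
Every symbol of L1 meets every symbol of L2 exactly once, so all 25 pairs are distinct (25 of 25).
Conclusion: YES.

YES


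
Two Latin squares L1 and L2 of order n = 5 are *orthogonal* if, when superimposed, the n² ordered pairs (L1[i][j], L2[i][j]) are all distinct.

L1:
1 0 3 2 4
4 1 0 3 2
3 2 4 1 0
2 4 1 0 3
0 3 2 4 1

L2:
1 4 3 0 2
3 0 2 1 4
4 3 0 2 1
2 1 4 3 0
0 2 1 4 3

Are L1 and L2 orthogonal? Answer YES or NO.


Form the n² = 25 superimposed pairs (L1[i][j], L2[i][j]), row by row (rows and columns indexed from 0):
row 0: (1,1) (0,4) (3,3) (2,0) (4,2)
row 1: (4,3) (1,0) (0,2) (3,1) (2,4)
row 2: (3,4) (2,3) (4,0) (1,2) (0,1)
row 3: (2,2) (4,1) (1,4) (0,3) (3,0)
row 4: (0,0) (3,2) (2,1) (4,4) (1,3)
Orthogonality requires all 25 pairs distinct.
Check by first coordinate: for each symbol s of L1, list the L2 entries in the n cells where L1 = s; they must all differ.
  L1 = 0: L2 entries (in reading order) 4, 2, 1, 3, 0 — all 5 distinct ✓
  L1 = 1: L2 entries (in reading order) 1, 0, 2, 4, 3 — all 5 distinct ✓
  L1 = 2: L2 entries (in reading order) 0, 4, 3, 2, 1 — all 5 distinct ✓
  L1 = 3: L2 entries (in reading order) 3, 1, 4, 0, 2 — all 5 distinct ✓
  L1 = 4: L2 entries (in reading order) 2, 3, 0, 1, 4 — all 5 distinct ✓
Every symbol of L1 meets every symbol of L2 exactly once, so all 25 pairs are distinct (25 of 25).
Conclusion: YES.

YES


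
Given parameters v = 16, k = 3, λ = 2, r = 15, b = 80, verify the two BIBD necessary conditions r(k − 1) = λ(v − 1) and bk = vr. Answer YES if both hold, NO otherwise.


Condition (i): r(k − 1) = 15·2 = 30; λ(v − 1) = 2·15 = 30. Match? YES.
Condition (ii): bk = 80·3 = 240; vr = 16·15 = 240. Match? YES.
Both conditions hold? YES.

YES


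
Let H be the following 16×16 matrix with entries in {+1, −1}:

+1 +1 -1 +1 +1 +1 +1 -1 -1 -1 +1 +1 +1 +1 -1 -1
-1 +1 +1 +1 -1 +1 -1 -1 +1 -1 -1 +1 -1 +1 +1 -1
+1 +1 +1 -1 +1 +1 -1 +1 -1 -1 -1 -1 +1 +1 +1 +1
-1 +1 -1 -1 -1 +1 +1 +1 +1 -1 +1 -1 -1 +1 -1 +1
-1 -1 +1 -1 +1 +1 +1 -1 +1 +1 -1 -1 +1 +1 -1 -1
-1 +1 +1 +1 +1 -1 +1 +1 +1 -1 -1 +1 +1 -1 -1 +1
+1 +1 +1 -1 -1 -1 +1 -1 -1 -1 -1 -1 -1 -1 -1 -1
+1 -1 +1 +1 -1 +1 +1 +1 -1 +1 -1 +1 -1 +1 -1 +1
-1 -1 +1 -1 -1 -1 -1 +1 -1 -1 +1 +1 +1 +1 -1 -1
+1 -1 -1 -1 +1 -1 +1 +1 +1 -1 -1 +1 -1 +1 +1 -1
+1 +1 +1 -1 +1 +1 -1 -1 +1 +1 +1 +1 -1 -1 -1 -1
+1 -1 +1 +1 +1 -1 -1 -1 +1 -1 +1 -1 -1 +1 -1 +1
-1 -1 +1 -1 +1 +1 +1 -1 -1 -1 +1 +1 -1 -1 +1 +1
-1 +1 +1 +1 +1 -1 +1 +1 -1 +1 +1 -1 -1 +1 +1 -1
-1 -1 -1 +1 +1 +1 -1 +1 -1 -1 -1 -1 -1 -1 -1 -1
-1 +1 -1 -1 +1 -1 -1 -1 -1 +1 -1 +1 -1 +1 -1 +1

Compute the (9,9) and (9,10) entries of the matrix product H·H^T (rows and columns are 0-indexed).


Row 9 of H: [1, -1, -1, -1, 1, -1, 1, 1, 1, -1, -1, 1, -1, 1, 1, -1].
Row 10 of H: [1, 1, 1, -1, 1, 1, -1, -1, 1, 1, 1, 1, -1, -1, -1, -1].
(H·H^T)[9][9] = Σ_j H[9][j]·H[9][j] = (1)² + (-1)² + (-1)² + (-1)² + (1)² + (-1)² + (1)² + (1)² + (1)² + (-1)² + (-1)² + (1)² + (-1)² + (1)² + (1)² + (-1)² = 1 + 1 + 1 + 1 + 1 + 1 + 1 + 1 + 1 + 1 + 1 + 1 + 1 + 1 + 1 + 1 = 16.
(H·H^T)[9][10] = Σ_j H[9][j]·H[10][j] = (1)·(1) + (-1)·(1) + (-1)·(1) + (-1)·(-1) + (1)·(1) + (-1)·(1) + (1)·(-1) + (1)·(-1) + (1)·(1) + (-1)·(1) + (-1)·(1) + (1)·(1) + (-1)·(-1) + (1)·(-1) + (1)·(-1) + (-1)·(-1) = 1 + -1 + -1 + 1 + 1 + -1 + -1 + -1 + 1 + -1 + -1 + 1 + 1 + -1 + -1 + 1 = -2.
Rows 9 and 10 are not orthogonal (dot product = -2 ≠ 0), so H is not a Hadamard matrix.

(9,9) entry = 16; (9,10) entry = -2.


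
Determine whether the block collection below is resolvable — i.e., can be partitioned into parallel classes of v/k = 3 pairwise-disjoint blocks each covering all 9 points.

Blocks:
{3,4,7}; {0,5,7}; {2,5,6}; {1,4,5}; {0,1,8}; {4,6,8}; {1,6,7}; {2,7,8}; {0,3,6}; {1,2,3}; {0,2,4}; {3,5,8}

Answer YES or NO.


v = 9, block size k = 3, number of blocks = 12.
For resolvability, blocks must partition into parallel classes of size v/k = 3.
Total blocks must therefore be a multiple of 3: 12 = 3·4 + 0 ⇒ divisible ✓.
Greedy packing gives 4 candidate class(es). Each should be a full parallel class (size 3, covers all 9 points).
  Class 1 (3 blocks): {3,4,7}; {2,5,6}; {0,1,8}. Points covered: [0, 1, 2, 3, 4, 5, 6, 7, 8].
  Class 2 (3 blocks): {0,5,7}; {4,6,8}; {1,2,3}. Points covered: [0, 1, 2, 3, 4, 5, 6, 7, 8].
  Class 3 (3 blocks): {1,4,5}; {2,7,8}; {0,3,6}. Points covered: [0, 1, 2, 3, 4, 5, 6, 7, 8].
  Class 4 (3 blocks): {1,6,7}; {0,2,4}; {3,5,8}. Points covered: [0, 1, 2, 3, 4, 5, 6, 7, 8].
All classes full (size 3)? YES. All classes cover every point? YES.
Resolvable? YES.

YES


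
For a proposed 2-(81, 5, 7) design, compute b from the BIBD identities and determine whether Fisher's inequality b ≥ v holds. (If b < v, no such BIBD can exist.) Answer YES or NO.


r = λ(v − 1)/(k − 1) = 7·80/4 = 140.
b = vr/k = 81·140/5 = 2268.
Fisher's inequality: b ≥ v ⇔ 2268 ≥ 81? YES.

YES


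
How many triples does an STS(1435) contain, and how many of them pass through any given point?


An STS(v) is a 2-(v, 3, 1) BIBD: block size k = 3, λ = 1.
Replication: r(k − 1) = λ(v − 1) ⇒ r·2 = 1435 − 1 = 1434 ⇒ r = 717.
Block count: bk = vr ⇒ b·3 = 1435·717 = 1028895 ⇒ b = 342965.
(Check via b = v(v − 1)/6 = 1435·1434/6 = 2057790/6 = 342965.)

r = 717, b = 342965.


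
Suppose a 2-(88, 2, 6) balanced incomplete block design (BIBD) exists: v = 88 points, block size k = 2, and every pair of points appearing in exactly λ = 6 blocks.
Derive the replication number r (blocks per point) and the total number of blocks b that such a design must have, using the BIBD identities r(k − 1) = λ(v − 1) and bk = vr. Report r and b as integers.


Any 2-(v, k, λ) BIBD satisfies two necessary conditions:
  (i)  Each point sits in r blocks, and counting incidences through any fixed point gives r(k − 1) = λ(v − 1), so r = λ(v − 1)/(k − 1).
  (ii) Total incidences bk = vr, so b = vr/k.
Step 1: r = λ(v − 1)/(k − 1) = 6·(88 − 1)/(2 − 1) = 6·87/1 = 522/1 = 522.
Step 2: b = vr/k = 88·522/2 = 45936/2 = 22968.
Check integrality: r = 522 ∈ Z ✓, b = 22968 ∈ Z ✓.
(These identities are necessary conditions: they determine r and b for any design with these parameters, but do not by themselves prove that one exists.)

r = 522, b = 22968.


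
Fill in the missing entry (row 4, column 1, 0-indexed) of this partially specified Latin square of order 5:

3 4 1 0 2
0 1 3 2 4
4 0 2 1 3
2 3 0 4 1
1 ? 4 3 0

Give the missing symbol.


Row 4 contains symbols [0, 1, 3, 4] — missing [2].
Column 1 contains symbols [0, 1, 3, 4] — missing [2].
The missing symbol must appear in both missing sets; intersection = [2].
Therefore the hidden value is 2.

Missing value = 2.


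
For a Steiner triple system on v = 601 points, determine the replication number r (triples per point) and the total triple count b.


An STS(v) is a 2-(v, 3, 1) BIBD: block size k = 3, λ = 1.
Replication: r(k − 1) = λ(v − 1) ⇒ r·2 = 601 − 1 = 600 ⇒ r = 300.
Block count: bk = vr ⇒ b·3 = 601·300 = 180300 ⇒ b = 60100.
(Check via b = v(v − 1)/6 = 601·600/6 = 360600/6 = 60100.)

r = 300, b = 60100.


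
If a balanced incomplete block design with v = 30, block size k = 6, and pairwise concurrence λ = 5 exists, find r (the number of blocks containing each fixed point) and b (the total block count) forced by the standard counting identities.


Any 2-(v, k, λ) BIBD satisfies two necessary conditions:
  (i)  Each point sits in r blocks, and counting incidences through any fixed point gives r(k − 1) = λ(v − 1), so r = λ(v − 1)/(k − 1).
  (ii) Total incidences bk = vr, so b = vr/k.
Step 1: r = λ(v − 1)/(k − 1) = 5·(30 − 1)/(6 − 1) = 5·29/5 = 145/5 = 29.
Step 2: b = vr/k = 30·29/6 = 870/6 = 145.
Check integrality: r = 29 ∈ Z ✓, b = 145 ∈ Z ✓.
(These identities are necessary conditions: they determine r and b for any design with these parameters, but do not by themselves prove that one exists.)

r = 29, b = 145.


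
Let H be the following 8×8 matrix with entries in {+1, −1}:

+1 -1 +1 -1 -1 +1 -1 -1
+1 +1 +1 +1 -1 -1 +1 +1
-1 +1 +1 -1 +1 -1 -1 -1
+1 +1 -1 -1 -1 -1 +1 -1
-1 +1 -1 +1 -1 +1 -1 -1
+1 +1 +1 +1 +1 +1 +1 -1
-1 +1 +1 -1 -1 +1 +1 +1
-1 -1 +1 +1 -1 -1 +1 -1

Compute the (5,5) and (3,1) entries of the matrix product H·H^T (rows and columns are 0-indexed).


Row 1 of H: [1, 1, 1, 1, -1, -1, 1, 1].
Row 3 of H: [1, 1, -1, -1, -1, -1, 1, -1].
Row 5 of H: [1, 1, 1, 1, 1, 1, 1, -1].
(H·H^T)[5][5] = Σ_j H[5][j]·H[5][j] = (1)² + (1)² + (1)² + (1)² + (1)² + (1)² + (1)² + (-1)² = 1 + 1 + 1 + 1 + 1 + 1 + 1 + 1 = 8.
(H·H^T)[3][1] = Σ_j H[3][j]·H[1][j] = (1)·(1) + (1)·(1) + (-1)·(1) + (-1)·(1) + (-1)·(-1) + (-1)·(-1) + (1)·(1) + (-1)·(1) = 1 + 1 + -1 + -1 + 1 + 1 + 1 + -1 = 2.
Rows 3 and 1 are not orthogonal (dot product = 2 ≠ 0), so H is not a Hadamard matrix.

(5,5) entry = 8; (3,1) entry = 2.


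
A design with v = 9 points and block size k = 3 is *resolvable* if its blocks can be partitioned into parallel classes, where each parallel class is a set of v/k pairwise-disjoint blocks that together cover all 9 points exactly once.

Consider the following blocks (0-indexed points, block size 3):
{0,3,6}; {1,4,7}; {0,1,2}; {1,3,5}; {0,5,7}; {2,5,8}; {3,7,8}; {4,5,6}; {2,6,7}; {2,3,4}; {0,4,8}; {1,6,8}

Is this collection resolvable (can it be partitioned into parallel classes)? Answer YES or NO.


v = 9, block size k = 3, number of blocks = 12.
For resolvability, blocks must partition into parallel classes of size v/k = 3.
Total blocks must therefore be a multiple of 3: 12 = 3·4 + 0 ⇒ divisible ✓.
Greedy packing gives 4 candidate class(es). Each should be a full parallel class (size 3, covers all 9 points).
  Class 1 (3 blocks): {0,3,6}; {1,4,7}; {2,5,8}. Points covered: [0, 1, 2, 3, 4, 5, 6, 7, 8].
  Class 2 (3 blocks): {0,1,2}; {3,7,8}; {4,5,6}. Points covered: [0, 1, 2, 3, 4, 5, 6, 7, 8].
  Class 3 (3 blocks): {1,3,5}; {2,6,7}; {0,4,8}. Points covered: [0, 1, 2, 3, 4, 5, 6, 7, 8].
  Class 4 (3 blocks): {0,5,7}; {2,3,4}; {1,6,8}. Points covered: [0, 1, 2, 3, 4, 5, 6, 7, 8].
All classes full (size 3)? YES. All classes cover every point? YES.
Resolvable? YES.

YES


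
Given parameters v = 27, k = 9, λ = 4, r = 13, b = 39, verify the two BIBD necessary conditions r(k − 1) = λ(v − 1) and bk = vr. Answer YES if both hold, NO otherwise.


Condition (i): r(k − 1) = 13·8 = 104; λ(v − 1) = 4·26 = 104. Match? YES.
Condition (ii): bk = 39·9 = 351; vr = 27·13 = 351. Match? YES.
Both conditions hold? YES.

YES


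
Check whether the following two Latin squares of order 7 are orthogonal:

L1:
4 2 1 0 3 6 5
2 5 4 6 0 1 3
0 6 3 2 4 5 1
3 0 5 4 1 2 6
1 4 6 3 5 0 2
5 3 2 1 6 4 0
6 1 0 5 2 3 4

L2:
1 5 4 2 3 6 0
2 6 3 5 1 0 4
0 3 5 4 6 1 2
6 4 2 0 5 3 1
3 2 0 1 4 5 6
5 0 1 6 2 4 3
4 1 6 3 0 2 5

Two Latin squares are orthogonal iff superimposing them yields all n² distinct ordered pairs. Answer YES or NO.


Form the n² = 49 superimposed pairs (L1[i][j], L2[i][j]), row by row (rows and columns indexed from 0):
row 0: (4,1) (2,5) (1,4) (0,2) (3,3) (6,6) (5,0)
row 1: (2,2) (5,6) (4,3) (6,5) (0,1) (1,0) (3,4)
row 2: (0,0) (6,3) (3,5) (2,4) (4,6) (5,1) (1,2)
row 3: (3,6) (0,4) (5,2) (4,0) (1,5) (2,3) (6,1)
row 4: (1,3) (4,2) (6,0) (3,1) (5,4) (0,5) (2,6)
row 5: (5,5) (3,0) (2,1) (1,6) (6,2) (4,4) (0,3)
row 6: (6,4) (1,1) (0,6) (5,3) (2,0) (3,2) (4,5)
Orthogonality requires all 49 pairs distinct.
Check by first coordinate: for each symbol s of L1, list the L2 entries in the n cells where L1 = s; they must all differ.
  L1 = 0: L2 entries (in reading order) 2, 1, 0, 4, 5, 3, 6 — all 7 distinct ✓
  L1 = 1: L2 entries (in reading order) 4, 0, 2, 5, 3, 6, 1 — all 7 distinct ✓
  L1 = 2: L2 entries (in reading order) 5, 2, 4, 3, 6, 1, 0 — all 7 distinct ✓
  L1 = 3: L2 entries (in reading order) 3, 4, 5, 6, 1, 0, 2 — all 7 distinct ✓
  L1 = 4: L2 entries (in reading order) 1, 3, 6, 0, 2, 4, 5 — all 7 distinct ✓
  L1 = 5: L2 entries (in reading order) 0, 6, 1, 2, 4, 5, 3 — all 7 distinct ✓
  L1 = 6: L2 entries (in reading order) 6, 5, 3, 1, 0, 2, 4 — all 7 distinct ✓
Every symbol of L1 meets every symbol of L2 exactly once, so all 49 pairs are distinct (49 of 49).
Conclusion: YES.

YES


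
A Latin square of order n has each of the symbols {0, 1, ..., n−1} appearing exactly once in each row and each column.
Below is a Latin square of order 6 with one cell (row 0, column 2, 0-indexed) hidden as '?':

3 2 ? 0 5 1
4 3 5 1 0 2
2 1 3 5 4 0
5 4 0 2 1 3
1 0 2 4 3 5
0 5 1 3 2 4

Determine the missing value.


Row 0 contains symbols [0, 1, 2, 3, 5] — missing [4].
Column 2 contains symbols [0, 1, 2, 3, 5] — missing [4].
The missing symbol must appear in both missing sets; intersection = [4].
Therefore the hidden value is 4.

Missing value = 4.


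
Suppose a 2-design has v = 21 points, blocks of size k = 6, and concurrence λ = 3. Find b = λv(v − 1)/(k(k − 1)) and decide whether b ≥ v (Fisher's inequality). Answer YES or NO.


r = λ(v − 1)/(k − 1) = 3·20/5 = 12.
b = vr/k = 21·12/6 = 42.
Fisher's inequality: b ≥ v ⇔ 42 ≥ 21? YES.

YES


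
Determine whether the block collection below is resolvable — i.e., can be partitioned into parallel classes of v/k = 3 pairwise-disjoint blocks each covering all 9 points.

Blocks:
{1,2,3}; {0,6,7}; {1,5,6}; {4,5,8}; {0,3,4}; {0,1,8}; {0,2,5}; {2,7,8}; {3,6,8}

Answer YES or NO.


v = 9, block size k = 3, number of blocks = 9.
For resolvability, blocks must partition into parallel classes of size v/k = 3.
Total blocks must therefore be a multiple of 3: 9 = 3·3 + 0 ⇒ divisible ✓.
Consider block {0,1,8}. It intersects every other block in the collection, so no parallel class of size 3 can contain it.
Since every block must belong to some parallel class in a resolution, the collection cannot be partitioned into parallel classes.
Resolvable? NO.

NO


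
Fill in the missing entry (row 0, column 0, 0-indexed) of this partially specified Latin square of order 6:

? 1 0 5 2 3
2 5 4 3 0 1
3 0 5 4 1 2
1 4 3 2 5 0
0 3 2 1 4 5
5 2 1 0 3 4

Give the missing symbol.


Row 0 contains symbols [0, 1, 2, 3, 5] — missing [4].
Column 0 contains symbols [0, 1, 2, 3, 5] — missing [4].
The missing symbol must appear in both missing sets; intersection = [4].
Therefore the hidden value is 4.

Missing value = 4.


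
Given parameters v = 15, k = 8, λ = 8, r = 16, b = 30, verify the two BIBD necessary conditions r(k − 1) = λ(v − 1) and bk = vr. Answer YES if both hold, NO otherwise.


Condition (i): r(k − 1) = 16·7 = 112; λ(v − 1) = 8·14 = 112. Match? YES.
Condition (ii): bk = 30·8 = 240; vr = 15·16 = 240. Match? YES.
Both conditions hold? YES.

YES


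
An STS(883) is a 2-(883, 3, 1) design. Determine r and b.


An STS(v) is a 2-(v, 3, 1) BIBD: block size k = 3, λ = 1.
Replication: r(k − 1) = λ(v − 1) ⇒ r·2 = 883 − 1 = 882 ⇒ r = 441.
Block count: b = v(v − 1)/6 = 883·882/6 = 778806/6 = 129801.
(Check via bk = vr: 129801·3 = 389403 = 883·441 = 389403 ✓.)

r = 441, b = 129801.


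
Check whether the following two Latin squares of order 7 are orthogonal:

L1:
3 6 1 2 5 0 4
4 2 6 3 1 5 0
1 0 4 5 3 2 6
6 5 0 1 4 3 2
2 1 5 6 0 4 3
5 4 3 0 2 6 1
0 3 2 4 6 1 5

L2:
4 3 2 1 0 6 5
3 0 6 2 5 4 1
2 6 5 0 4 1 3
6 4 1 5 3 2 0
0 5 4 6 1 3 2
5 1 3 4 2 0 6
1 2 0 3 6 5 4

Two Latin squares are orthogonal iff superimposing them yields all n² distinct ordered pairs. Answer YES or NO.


Form the n² = 49 superimposed pairs (L1[i][j], L2[i][j]), row by row (rows and columns indexed from 0):
row 0: (3,4) (6,3) (1,2) (2,1) (5,0) (0,6) (4,5)
row 1: (4,3) (2,0) (6,6) (3,2) (1,5) (5,4) (0,1)
row 2: (1,2) (0,6) (4,5) (5,0) (3,4) (2,1) (6,3)
row 3: (6,6) (5,4) (0,1) (1,5) (4,3) (3,2) (2,0)
row 4: (2,0) (1,5) (5,4) (6,6) (0,1) (4,3) (3,2)
row 5: (5,5) (4,1) (3,3) (0,4) (2,2) (6,0) (1,6)
row 6: (0,1) (3,2) (2,0) (4,3) (6,6) (1,5) (5,4)
Orthogonality requires all 49 pairs distinct.
But the pair (1,2) repeats: cell (0,2) has L1 = 1, L2 = 2, and cell (2,0) has L1 = 1, L2 = 2.
A repeated pair means some other pair never occurs (only 21 distinct pairs out of 49), so the squares are not orthogonal.
Conclusion: NO.

NO


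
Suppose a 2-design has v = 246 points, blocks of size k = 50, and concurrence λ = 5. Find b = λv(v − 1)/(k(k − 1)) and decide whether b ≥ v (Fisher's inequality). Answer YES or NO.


b = λv(v − 1)/(k(k − 1)) = 5·246·245/(50·49) = 301350/2450 = 123.
Compare with v = 246: b < v, so Fisher's inequality fails.

NO


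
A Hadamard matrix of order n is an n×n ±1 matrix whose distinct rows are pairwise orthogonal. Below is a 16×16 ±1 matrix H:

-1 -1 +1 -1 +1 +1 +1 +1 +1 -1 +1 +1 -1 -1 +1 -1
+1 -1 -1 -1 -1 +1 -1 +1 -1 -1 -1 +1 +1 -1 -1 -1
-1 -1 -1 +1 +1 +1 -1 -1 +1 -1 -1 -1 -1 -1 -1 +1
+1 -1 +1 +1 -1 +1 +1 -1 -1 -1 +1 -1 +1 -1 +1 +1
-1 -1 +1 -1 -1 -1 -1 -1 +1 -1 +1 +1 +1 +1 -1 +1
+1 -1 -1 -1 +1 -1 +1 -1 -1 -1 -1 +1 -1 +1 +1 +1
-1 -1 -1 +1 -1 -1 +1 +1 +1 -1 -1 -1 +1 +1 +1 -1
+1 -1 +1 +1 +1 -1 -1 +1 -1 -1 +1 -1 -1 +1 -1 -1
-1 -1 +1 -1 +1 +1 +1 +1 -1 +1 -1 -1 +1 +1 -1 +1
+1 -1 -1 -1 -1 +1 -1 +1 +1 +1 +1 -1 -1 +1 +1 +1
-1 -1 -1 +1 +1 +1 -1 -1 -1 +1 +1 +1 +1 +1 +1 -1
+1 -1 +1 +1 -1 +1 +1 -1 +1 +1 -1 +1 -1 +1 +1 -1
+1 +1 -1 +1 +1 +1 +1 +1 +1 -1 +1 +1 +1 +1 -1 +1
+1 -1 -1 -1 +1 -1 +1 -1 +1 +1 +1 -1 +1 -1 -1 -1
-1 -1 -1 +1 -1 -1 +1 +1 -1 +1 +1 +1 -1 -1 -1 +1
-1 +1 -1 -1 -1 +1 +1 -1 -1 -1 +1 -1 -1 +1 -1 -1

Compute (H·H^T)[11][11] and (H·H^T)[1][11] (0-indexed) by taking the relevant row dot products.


Row 1 of H: [1, -1, -1, -1, -1, 1, -1, 1, -1, -1, -1, 1, 1, -1, -1, -1].
Row 11 of H: [1, -1, 1, 1, -1, 1, 1, -1, 1, 1, -1, 1, -1, 1, 1, -1].
(H·H^T)[11][11] = Σ_j H[11][j]·H[11][j] = (1)² + (-1)² + (1)² + (1)² + (-1)² + (1)² + (1)² + (-1)² + (1)² + (1)² + (-1)² + (1)² + (-1)² + (1)² + (1)² + (-1)² = 1 + 1 + 1 + 1 + 1 + 1 + 1 + 1 + 1 + 1 + 1 + 1 + 1 + 1 + 1 + 1 = 16.
(H·H^T)[1][11] = Σ_j H[1][j]·H[11][j] = (1)·(1) + (-1)·(-1) + (-1)·(1) + (-1)·(1) + (-1)·(-1) + (1)·(1) + (-1)·(1) + (1)·(-1) + (-1)·(1) + (-1)·(1) + (-1)·(-1) + (1)·(1) + (1)·(-1) + (-1)·(1) + (-1)·(1) + (-1)·(-1) = 1 + 1 + -1 + -1 + 1 + 1 + -1 + -1 + -1 + -1 + 1 + 1 + -1 + -1 + -1 + 1 = -2.
Rows 1 and 11 are not orthogonal (dot product = -2 ≠ 0), so H is not a Hadamard matrix.

(11,11) entry = 16; (1,11) entry = -2.


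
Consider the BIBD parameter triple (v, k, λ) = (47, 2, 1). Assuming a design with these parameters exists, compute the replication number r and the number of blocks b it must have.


Any 2-(v, k, λ) BIBD satisfies two necessary conditions:
  (i)  Each point sits in r blocks, and counting incidences through any fixed point gives r(k − 1) = λ(v − 1), so r = λ(v − 1)/(k − 1).
  (ii) Total incidences bk = vr, so b = vr/k.
Step 1: r = λ(v − 1)/(k − 1) = 1·(47 − 1)/(2 − 1) = 1·46/1 = 46/1 = 46.
Step 2: b = vr/k = 47·46/2 = 2162/2 = 1081.
Check integrality: r = 46 ∈ Z ✓, b = 1081 ∈ Z ✓.
(These identities are necessary conditions: they determine r and b for any design with these parameters, but do not by themselves prove that one exists.)

r = 46, b = 1081.


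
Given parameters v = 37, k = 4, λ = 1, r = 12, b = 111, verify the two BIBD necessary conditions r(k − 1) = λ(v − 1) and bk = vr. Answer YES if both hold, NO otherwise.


Condition (i): r(k − 1) = 12·3 = 36; λ(v − 1) = 1·36 = 36. Match? YES.
Condition (ii): bk = 111·4 = 444; vr = 37·12 = 444. Match? YES.
Both conditions hold? YES.

YES


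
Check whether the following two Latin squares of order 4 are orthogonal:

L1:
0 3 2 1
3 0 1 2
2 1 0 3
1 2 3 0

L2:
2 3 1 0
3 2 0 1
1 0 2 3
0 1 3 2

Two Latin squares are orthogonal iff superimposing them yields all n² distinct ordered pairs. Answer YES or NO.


Form the n² = 16 superimposed pairs (L1[i][j], L2[i][j]), row by row (rows and columns indexed from 0):
row 0: (0,2) (3,3) (2,1) (1,0)
row 1: (3,3) (0,2) (1,0) (2,1)
row 2: (2,1) (1,0) (0,2) (3,3)
row 3: (1,0) (2,1) (3,3) (0,2)
Orthogonality requires all 16 pairs distinct.
But the pair (3,3) repeats: cell (0,1) has L1 = 3, L2 = 3, and cell (1,0) has L1 = 3, L2 = 3.
A repeated pair means some other pair never occurs (only 4 distinct pairs out of 16), so the squares are not orthogonal.
Conclusion: NO.

NO


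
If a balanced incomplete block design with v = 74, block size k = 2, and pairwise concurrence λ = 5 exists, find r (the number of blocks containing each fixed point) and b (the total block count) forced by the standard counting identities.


Any 2-(v, k, λ) BIBD satisfies two necessary conditions:
  (i)  Each point sits in r blocks, and counting incidences through any fixed point gives r(k − 1) = λ(v − 1), so r = λ(v − 1)/(k − 1).
  (ii) Total incidences bk = vr, so b = vr/k.
Step 1: r = λ(v − 1)/(k − 1) = 5·(74 − 1)/(2 − 1) = 5·73/1 = 365/1 = 365.
Step 2: b = vr/k = 74·365/2 = 27010/2 = 13505.
Check integrality: r = 365 ∈ Z ✓, b = 13505 ∈ Z ✓.
(These identities are necessary conditions: they determine r and b for any design with these parameters, but do not by themselves prove that one exists.)

r = 365, b = 13505.


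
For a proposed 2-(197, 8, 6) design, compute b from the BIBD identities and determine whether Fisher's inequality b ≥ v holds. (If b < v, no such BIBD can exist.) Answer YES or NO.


b = λv(v − 1)/(k(k − 1)) = 6·197·196/(8·7) = 231672/56 = 4137.
Compare with v = 197: b ≥ v, so Fisher's inequality holds.

YES


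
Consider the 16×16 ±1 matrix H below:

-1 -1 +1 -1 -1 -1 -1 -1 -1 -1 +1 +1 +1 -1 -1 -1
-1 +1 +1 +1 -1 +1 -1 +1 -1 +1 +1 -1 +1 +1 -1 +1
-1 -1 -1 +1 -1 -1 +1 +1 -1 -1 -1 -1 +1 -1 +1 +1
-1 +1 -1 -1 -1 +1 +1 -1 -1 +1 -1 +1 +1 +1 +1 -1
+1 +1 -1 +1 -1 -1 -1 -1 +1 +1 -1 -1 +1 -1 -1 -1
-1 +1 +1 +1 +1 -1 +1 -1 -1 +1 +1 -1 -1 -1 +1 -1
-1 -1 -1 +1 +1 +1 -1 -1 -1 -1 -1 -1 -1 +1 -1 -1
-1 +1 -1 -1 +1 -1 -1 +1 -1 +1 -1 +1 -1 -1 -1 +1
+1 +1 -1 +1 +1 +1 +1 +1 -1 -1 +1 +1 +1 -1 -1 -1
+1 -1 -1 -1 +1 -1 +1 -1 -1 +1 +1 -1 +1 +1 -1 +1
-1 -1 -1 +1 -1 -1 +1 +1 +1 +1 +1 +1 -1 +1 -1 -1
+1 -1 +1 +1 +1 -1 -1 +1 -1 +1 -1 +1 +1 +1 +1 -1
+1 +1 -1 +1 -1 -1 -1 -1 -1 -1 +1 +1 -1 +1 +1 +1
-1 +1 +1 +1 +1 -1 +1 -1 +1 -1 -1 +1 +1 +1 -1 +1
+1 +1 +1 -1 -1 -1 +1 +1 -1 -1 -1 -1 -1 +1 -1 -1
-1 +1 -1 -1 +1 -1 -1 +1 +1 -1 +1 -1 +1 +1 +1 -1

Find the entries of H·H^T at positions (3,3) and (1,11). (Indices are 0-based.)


Row 1 of H: [-1, 1, 1, 1, -1, 1, -1, 1, -1, 1, 1, -1, 1, 1, -1, 1].
Row 3 of H: [-1, 1, -1, -1, -1, 1, 1, -1, -1, 1, -1, 1, 1, 1, 1, -1].
Row 11 of H: [1, -1, 1, 1, 1, -1, -1, 1, -1, 1, -1, 1, 1, 1, 1, -1].
(H·H^T)[3][3] = Σ_j H[3][j]·H[3][j] = (-1)² + (1)² + (-1)² + (-1)² + (-1)² + (1)² + (1)² + (-1)² + (-1)² + (1)² + (-1)² + (1)² + (1)² + (1)² + (1)² + (-1)² = 1 + 1 + 1 + 1 + 1 + 1 + 1 + 1 + 1 + 1 + 1 + 1 + 1 + 1 + 1 + 1 = 16.
(H·H^T)[1][11] = Σ_j H[1][j]·H[11][j] = (-1)·(1) + (1)·(-1) + (1)·(1) + (1)·(1) + (-1)·(1) + (1)·(-1) + (-1)·(-1) + (1)·(1) + (-1)·(-1) + (1)·(1) + (1)·(-1) + (-1)·(1) + (1)·(1) + (1)·(1) + (-1)·(1) + (1)·(-1) = -1 + -1 + 1 + 1 + -1 + -1 + 1 + 1 + 1 + 1 + -1 + -1 + 1 + 1 + -1 + -1 = 0.
So rows 1 and 11 are orthogonal; the diagonal entry equals n = 16.

(3,3) entry = 16; (1,11) entry = 0.


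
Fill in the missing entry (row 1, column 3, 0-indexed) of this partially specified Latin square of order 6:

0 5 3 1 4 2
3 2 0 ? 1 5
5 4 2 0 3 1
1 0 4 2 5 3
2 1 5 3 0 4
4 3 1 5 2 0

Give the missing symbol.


Row 1 contains symbols [0, 1, 2, 3, 5] — missing [4].
Column 3 contains symbols [0, 1, 2, 3, 5] — missing [4].
The missing symbol must appear in both missing sets; intersection = [4].
Therefore the hidden value is 4.

Missing value = 4.


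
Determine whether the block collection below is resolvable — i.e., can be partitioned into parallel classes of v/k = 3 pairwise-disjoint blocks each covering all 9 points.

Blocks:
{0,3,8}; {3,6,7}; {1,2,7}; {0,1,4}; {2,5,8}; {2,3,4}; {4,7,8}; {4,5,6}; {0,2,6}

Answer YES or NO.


v = 9, block size k = 3, number of blocks = 9.
For resolvability, blocks must partition into parallel classes of size v/k = 3.
Total blocks must therefore be a multiple of 3: 9 = 3·3 + 0 ⇒ divisible ✓.
Consider block {2,3,4}. It intersects every other block in the collection, so no parallel class of size 3 can contain it.
Since every block must belong to some parallel class in a resolution, the collection cannot be partitioned into parallel classes.
Resolvable? NO.

NO


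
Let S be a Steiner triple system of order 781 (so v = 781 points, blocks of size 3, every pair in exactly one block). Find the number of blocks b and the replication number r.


An STS(v) is a 2-(v, 3, 1) BIBD: block size k = 3, λ = 1.
Replication: r(k − 1) = λ(v − 1) ⇒ r·2 = 781 − 1 = 780 ⇒ r = 390.
Block count: bk = vr ⇒ b·3 = 781·390 = 304590 ⇒ b = 101530.

r = 390, b = 101530.


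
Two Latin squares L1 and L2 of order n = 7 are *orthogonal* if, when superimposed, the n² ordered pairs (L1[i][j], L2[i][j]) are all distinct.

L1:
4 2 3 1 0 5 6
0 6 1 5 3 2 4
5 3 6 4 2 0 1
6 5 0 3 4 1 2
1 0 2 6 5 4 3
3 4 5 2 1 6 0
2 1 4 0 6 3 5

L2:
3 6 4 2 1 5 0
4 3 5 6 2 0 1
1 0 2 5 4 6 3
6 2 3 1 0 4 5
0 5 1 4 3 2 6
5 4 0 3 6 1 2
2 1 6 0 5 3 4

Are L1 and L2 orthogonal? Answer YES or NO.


Form the n² = 49 superimposed pairs (L1[i][j], L2[i][j]), row by row (rows and columns indexed from 0):
row 0: (4,3) (2,6) (3,4) (1,2) (0,1) (5,5) (6,0)
row 1: (0,4) (6,3) (1,5) (5,6) (3,2) (2,0) (4,1)
row 2: (5,1) (3,0) (6,2) (4,5) (2,4) (0,6) (1,3)
row 3: (6,6) (5,2) (0,3) (3,1) (4,0) (1,4) (2,5)
row 4: (1,0) (0,5) (2,1) (6,4) (5,3) (4,2) (3,6)
row 5: (3,5) (4,4) (5,0) (2,3) (1,6) (6,1) (0,2)
row 6: (2,2) (1,1) (4,6) (0,0) (6,5) (3,3) (5,4)
Orthogonality requires all 49 pairs distinct.
Check by first coordinate: for each symbol s of L1, list the L2 entries in the n cells where L1 = s; they must all differ.
  L1 = 0: L2 entries (in reading order) 1, 4, 6, 3, 5, 2, 0 — all 7 distinct ✓
  L1 = 1: L2 entries (in reading order) 2, 5, 3, 4, 0, 6, 1 — all 7 distinct ✓
  L1 = 2: L2 entries (in reading order) 6, 0, 4, 5, 1, 3, 2 — all 7 distinct ✓
  L1 = 3: L2 entries (in reading order) 4, 2, 0, 1, 6, 5, 3 — all 7 distinct ✓
  L1 = 4: L2 entries (in reading order) 3, 1, 5, 0, 2, 4, 6 — all 7 distinct ✓
  L1 = 5: L2 entries (in reading order) 5, 6, 1, 2, 3, 0, 4 — all 7 distinct ✓
  L1 = 6: L2 entries (in reading order) 0, 3, 2, 6, 4, 1, 5 — all 7 distinct ✓
Every symbol of L1 meets every symbol of L2 exactly once, so all 49 pairs are distinct (49 of 49).
Conclusion: YES.

YES


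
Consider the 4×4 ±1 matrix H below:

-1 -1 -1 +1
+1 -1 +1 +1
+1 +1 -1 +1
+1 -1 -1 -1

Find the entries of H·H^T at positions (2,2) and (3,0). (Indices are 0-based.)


Row 0 of H: [-1, -1, -1, 1].
Row 2 of H: [1, 1, -1, 1].
Row 3 of H: [1, -1, -1, -1].
(H·H^T)[2][2] = Σ_j H[2][j]·H[2][j] = (1)² + (1)² + (-1)² + (1)² = 1 + 1 + 1 + 1 = 4.
(H·H^T)[3][0] = Σ_j H[3][j]·H[0][j] = (1)·(-1) + (-1)·(-1) + (-1)·(-1) + (-1)·(1) = -1 + 1 + 1 + -1 = 0.
So rows 3 and 0 are orthogonal; the diagonal entry equals n = 4.

(2,2) entry = 4; (3,0) entry = 0.


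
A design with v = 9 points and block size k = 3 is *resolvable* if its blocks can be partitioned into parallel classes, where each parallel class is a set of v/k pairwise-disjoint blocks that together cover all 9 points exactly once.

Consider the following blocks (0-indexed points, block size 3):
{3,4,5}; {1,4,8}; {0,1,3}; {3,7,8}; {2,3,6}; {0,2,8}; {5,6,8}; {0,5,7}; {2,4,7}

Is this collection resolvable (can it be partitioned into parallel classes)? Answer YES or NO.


v = 9, block size k = 3, number of blocks = 9.
For resolvability, blocks must partition into parallel classes of size v/k = 3.
Total blocks must therefore be a multiple of 3: 9 = 3·3 + 0 ⇒ divisible ✓.
Consider block {3,4,5}. The only other block(s) in the collection disjoint from it are {0,2,8} — just 1 block(s). Any parallel class containing {3,4,5} would need 2 other blocks each disjoint from it, so no parallel class of size 3 can contain {3,4,5}.
Since every block must belong to some parallel class in a resolution, the collection cannot be partitioned into parallel classes.
Resolvable? NO.

NO


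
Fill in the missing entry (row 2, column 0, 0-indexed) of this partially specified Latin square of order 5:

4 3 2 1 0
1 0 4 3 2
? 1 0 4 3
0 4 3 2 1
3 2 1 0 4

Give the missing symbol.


Row 2 contains symbols [0, 1, 3, 4] — missing [2].
Column 0 contains symbols [0, 1, 3, 4] — missing [2].
The missing symbol must appear in both missing sets; intersection = [2].
Therefore the hidden value is 2.

Missing value = 2.


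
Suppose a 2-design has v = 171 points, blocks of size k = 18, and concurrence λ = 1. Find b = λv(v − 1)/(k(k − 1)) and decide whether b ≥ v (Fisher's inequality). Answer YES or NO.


b = λv(v − 1)/(k(k − 1)) = 1·171·170/(18·17) = 29070/306 = 95.
Compare with v = 171: b < v, so Fisher's inequality fails.

NO


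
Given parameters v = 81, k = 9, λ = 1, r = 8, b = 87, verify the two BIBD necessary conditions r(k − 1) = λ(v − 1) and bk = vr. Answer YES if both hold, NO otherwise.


Condition (i): r(k − 1) = 8·8 = 64; λ(v − 1) = 1·80 = 80. Match? NO.
Condition (ii): bk = 87·9 = 783; vr = 81·8 = 648. Match? NO.
Both conditions hold? NO.

NO


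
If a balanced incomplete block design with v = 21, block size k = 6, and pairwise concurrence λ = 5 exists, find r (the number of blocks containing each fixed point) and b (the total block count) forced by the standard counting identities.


Any 2-(v, k, λ) BIBD satisfies two necessary conditions:
  (i)  Each point sits in r blocks, and counting incidences through any fixed point gives r(k − 1) = λ(v − 1), so r = λ(v − 1)/(k − 1).
  (ii) Total incidences bk = vr, so b = vr/k.
Step 1: r = λ(v − 1)/(k − 1) = 5·(21 − 1)/(6 − 1) = 5·20/5 = 100/5 = 20.
Step 2: b = vr/k = 21·20/6 = 420/6 = 70.
Check integrality: r = 20 ∈ Z ✓, b = 70 ∈ Z ✓.
(These identities are necessary conditions: they determine r and b for any design with these parameters, but do not by themselves prove that one exists.)

r = 20, b = 70.


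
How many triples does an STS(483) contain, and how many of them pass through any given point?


An STS(v) is a 2-(v, 3, 1) BIBD: block size k = 3, λ = 1.
Replication: r(k − 1) = λ(v − 1) ⇒ r·2 = 483 − 1 = 482 ⇒ r = 241.
Block count: bk = vr ⇒ b·3 = 483·241 = 116403 ⇒ b = 38801.
(Check via b = v(v − 1)/6 = 483·482/6 = 232806/6 = 38801.)

r = 241, b = 38801.


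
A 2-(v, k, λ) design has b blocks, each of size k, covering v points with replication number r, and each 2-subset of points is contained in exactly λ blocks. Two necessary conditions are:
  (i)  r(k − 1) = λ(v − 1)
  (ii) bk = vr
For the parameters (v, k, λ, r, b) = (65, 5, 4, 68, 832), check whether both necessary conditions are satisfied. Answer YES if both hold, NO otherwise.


Condition (i): r(k − 1) = 68·4 = 272; λ(v − 1) = 4·64 = 256. Match? NO.
Condition (ii): bk = 832·5 = 4160; vr = 65·68 = 4420. Match? NO.
Both conditions hold? NO.

NO


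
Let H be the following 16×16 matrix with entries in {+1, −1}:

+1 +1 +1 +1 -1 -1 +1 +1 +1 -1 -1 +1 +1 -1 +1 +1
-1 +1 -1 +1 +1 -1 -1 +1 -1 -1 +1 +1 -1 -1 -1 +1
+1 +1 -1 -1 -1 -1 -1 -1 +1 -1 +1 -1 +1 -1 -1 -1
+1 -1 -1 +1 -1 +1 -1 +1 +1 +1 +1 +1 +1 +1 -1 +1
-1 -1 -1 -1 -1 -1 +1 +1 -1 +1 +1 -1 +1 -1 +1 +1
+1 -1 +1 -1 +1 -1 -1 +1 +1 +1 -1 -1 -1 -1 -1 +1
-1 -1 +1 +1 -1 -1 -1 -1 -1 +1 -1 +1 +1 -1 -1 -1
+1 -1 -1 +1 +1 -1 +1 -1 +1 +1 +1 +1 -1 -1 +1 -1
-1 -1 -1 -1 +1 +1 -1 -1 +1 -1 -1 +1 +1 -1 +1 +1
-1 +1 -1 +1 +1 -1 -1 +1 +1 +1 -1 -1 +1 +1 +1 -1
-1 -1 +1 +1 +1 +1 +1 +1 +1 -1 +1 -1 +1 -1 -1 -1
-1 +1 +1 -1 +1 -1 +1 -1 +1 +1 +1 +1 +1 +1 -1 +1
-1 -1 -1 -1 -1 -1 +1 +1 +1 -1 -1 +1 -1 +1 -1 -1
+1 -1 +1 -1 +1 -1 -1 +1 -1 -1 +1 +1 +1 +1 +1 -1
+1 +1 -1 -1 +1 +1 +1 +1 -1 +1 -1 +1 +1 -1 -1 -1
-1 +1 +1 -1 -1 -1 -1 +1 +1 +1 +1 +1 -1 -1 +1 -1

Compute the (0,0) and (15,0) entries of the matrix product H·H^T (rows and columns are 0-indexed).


Row 0 of H: [1, 1, 1, 1, -1, -1, 1, 1, 1, -1, -1, 1, 1, -1, 1, 1].
Row 15 of H: [-1, 1, 1, -1, -1, -1, -1, 1, 1, 1, 1, 1, -1, -1, 1, -1].
(H·H^T)[0][0] = Σ_j H[0][j]·H[0][j] = (1)² + (1)² + (1)² + (1)² + (-1)² + (-1)² + (1)² + (1)² + (1)² + (-1)² + (-1)² + (1)² + (1)² + (-1)² + (1)² + (1)² = 1 + 1 + 1 + 1 + 1 + 1 + 1 + 1 + 1 + 1 + 1 + 1 + 1 + 1 + 1 + 1 = 16.
(H·H^T)[15][0] = Σ_j H[15][j]·H[0][j] = (-1)·(1) + (1)·(1) + (1)·(1) + (-1)·(1) + (-1)·(-1) + (-1)·(-1) + (-1)·(1) + (1)·(1) + (1)·(1) + (1)·(-1) + (1)·(-1) + (1)·(1) + (-1)·(1) + (-1)·(-1) + (1)·(1) + (-1)·(1) = -1 + 1 + 1 + -1 + 1 + 1 + -1 + 1 + 1 + -1 + -1 + 1 + -1 + 1 + 1 + -1 = 2.
Rows 15 and 0 are not orthogonal (dot product = 2 ≠ 0), so H is not a Hadamard matrix.

(0,0) entry = 16; (15,0) entry = 2.


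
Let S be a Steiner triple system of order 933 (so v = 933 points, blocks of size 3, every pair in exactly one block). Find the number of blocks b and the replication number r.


An STS(v) is a 2-(v, 3, 1) BIBD: block size k = 3, λ = 1.
Replication: r(k − 1) = λ(v − 1) ⇒ r·2 = 933 − 1 = 932 ⇒ r = 466.
Block count: bk = vr ⇒ b·3 = 933·466 = 434778 ⇒ b = 144926.

r = 466, b = 144926.


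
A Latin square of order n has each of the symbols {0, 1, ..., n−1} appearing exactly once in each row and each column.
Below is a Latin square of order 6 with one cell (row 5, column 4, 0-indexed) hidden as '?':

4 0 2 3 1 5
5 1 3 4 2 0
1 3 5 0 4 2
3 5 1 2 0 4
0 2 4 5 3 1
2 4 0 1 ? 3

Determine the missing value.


Row 5 contains symbols [0, 1, 2, 3, 4] — missing [5].
Column 4 contains symbols [0, 1, 2, 3, 4] — missing [5].
The missing symbol must appear in both missing sets; intersection = [5].
Therefore the hidden value is 5.

Missing value = 5.


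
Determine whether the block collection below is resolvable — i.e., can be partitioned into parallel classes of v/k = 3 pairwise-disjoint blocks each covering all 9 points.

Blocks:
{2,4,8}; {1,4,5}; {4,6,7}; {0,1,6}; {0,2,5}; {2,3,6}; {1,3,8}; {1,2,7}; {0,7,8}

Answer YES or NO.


v = 9, block size k = 3, number of blocks = 9.
For resolvability, blocks must partition into parallel classes of size v/k = 3.
Total blocks must therefore be a multiple of 3: 9 = 3·3 + 0 ⇒ divisible ✓.
Consider block {2,4,8}. The only other block(s) in the collection disjoint from it are {0,1,6} — just 1 block(s). Any parallel class containing {2,4,8} would need 2 other blocks each disjoint from it, so no parallel class of size 3 can contain {2,4,8}.
Since every block must belong to some parallel class in a resolution, the collection cannot be partitioned into parallel classes.
Resolvable? NO.

NO


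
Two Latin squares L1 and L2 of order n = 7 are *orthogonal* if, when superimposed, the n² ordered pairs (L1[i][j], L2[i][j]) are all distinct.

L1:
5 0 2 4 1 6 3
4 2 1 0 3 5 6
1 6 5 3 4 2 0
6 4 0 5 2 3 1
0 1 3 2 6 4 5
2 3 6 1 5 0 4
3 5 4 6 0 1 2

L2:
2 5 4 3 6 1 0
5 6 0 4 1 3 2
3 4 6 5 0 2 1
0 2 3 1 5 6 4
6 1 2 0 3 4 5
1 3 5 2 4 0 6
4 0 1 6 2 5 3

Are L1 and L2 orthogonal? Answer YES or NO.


Form the n² = 49 superimposed pairs (L1[i][j], L2[i][j]), row by row (rows and columns indexed from 0):
row 0: (5,2) (0,5) (2,4) (4,3) (1,6) (6,1) (3,0)
row 1: (4,5) (2,6) (1,0) (0,4) (3,1) (5,3) (6,2)
row 2: (1,3) (6,4) (5,6) (3,5) (4,0) (2,2) (0,1)
row 3: (6,0) (4,2) (0,3) (5,1) (2,5) (3,6) (1,4)
row 4: (0,6) (1,1) (3,2) (2,0) (6,3) (4,4) (5,5)
row 5: (2,1) (3,3) (6,5) (1,2) (5,4) (0,0) (4,6)
row 6: (3,4) (5,0) (4,1) (6,6) (0,2) (1,5) (2,3)
Orthogonality requires all 49 pairs distinct.
Check by first coordinate: for each symbol s of L1, list the L2 entries in the n cells where L1 = s; they must all differ.
  L1 = 0: L2 entries (in reading order) 5, 4, 1, 3, 6, 0, 2 — all 7 distinct ✓
  L1 = 1: L2 entries (in reading order) 6, 0, 3, 4, 1, 2, 5 — all 7 distinct ✓
  L1 = 2: L2 entries (in reading order) 4, 6, 2, 5, 0, 1, 3 — all 7 distinct ✓
  L1 = 3: L2 entries (in reading order) 0, 1, 5, 6, 2, 3, 4 — all 7 distinct ✓
  L1 = 4: L2 entries (in reading order) 3, 5, 0, 2, 4, 6, 1 — all 7 distinct ✓
  L1 = 5: L2 entries (in reading order) 2, 3, 6, 1, 5, 4, 0 — all 7 distinct ✓
  L1 = 6: L2 entries (in reading order) 1, 2, 4, 0, 3, 5, 6 — all 7 distinct ✓
Every symbol of L1 meets every symbol of L2 exactly once, so all 49 pairs are distinct (49 of 49).
Conclusion: YES.

YES
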